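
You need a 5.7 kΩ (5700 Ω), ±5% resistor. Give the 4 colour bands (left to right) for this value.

green, violet, red, gold

5700 Ω = 57 × 10^2.
5 → green
7 → violet
Multiplier 10^2 → red.
±5% tolerance → gold.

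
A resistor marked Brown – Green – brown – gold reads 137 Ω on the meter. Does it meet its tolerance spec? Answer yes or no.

no

Brown → 1 (first significant figure)
Green → 5 (second significant figure)
Brown → ×10 multiplier
Gold → ±5% tolerance
15 × 10 = 150 Ω
Allowed range: 142.5 Ω to 157.5 Ω.
137 Ω lies outside that range.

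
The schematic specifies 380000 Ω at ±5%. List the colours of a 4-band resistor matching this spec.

380000 Ω = 38 × 10^4.
3 → orange
8 → grey
Multiplier 10^4 → yellow.
±5% tolerance → gold.

orange, grey, yellow, gold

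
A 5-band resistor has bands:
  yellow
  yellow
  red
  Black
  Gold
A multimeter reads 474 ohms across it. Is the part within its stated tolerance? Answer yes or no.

no

Yellow → 4 (first significant figure)
Yellow → 4 (second significant figure)
Red → 2 (third significant figure)
Black → ×1 multiplier
Gold → ±5% tolerance
442 × 1 = 442 Ω
Allowed range: 419.9 Ω to 464.1 Ω.
474 ohms lies outside that range.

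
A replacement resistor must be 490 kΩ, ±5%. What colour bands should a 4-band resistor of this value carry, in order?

490000 Ω = 49 × 10^4.
4 → yellow
9 → white
Multiplier 10^4 → yellow.
±5% tolerance → gold.

yellow, white, yellow, gold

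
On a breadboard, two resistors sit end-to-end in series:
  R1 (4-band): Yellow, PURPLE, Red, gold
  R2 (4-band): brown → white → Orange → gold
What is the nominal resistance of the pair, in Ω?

R1: yellow, violet → 47; red ×10^2 → 4700 Ω.
R2: brown, white → 19; orange ×10^3 → 19000 Ω.
Series: 4700 + 19000 = 23700 Ω.

23700 Ω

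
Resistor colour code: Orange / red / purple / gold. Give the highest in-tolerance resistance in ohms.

Orange → 3 (first significant figure)
Red → 2 (second significant figure)
Violet → ×10^7 multiplier
Gold → ±5% tolerance
32 × 10000000 = 320000000 Ω
Highest = 320000000 × (1 + 5/100) = 336000000 Ω.

336000000 Ω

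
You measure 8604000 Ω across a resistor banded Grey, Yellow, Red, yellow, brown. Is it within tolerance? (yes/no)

no

Grey → 8 (first significant figure)
Yellow → 4 (second significant figure)
Red → 2 (third significant figure)
Yellow → ×10^4 multiplier
Brown → ±1% tolerance
842 × 10000 = 8420000 Ω
Allowed range: 8335800 Ω to 8504200 Ω.
8604000 Ω lies outside that range.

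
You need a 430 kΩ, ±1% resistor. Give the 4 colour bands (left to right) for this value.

430000 Ω = 43 × 10^4.
4 → yellow
3 → orange
Multiplier 10^4 → yellow.
±1% tolerance → brown.

yellow, orange, yellow, brown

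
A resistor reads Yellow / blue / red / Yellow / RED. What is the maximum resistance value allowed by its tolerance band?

Yellow → 4 (first significant figure)
Blue → 6 (second significant figure)
Red → 2 (third significant figure)
Yellow → ×10^4 multiplier
Red → ±2% tolerance
462 × 10000 = 4620000 Ω
Maximum = 4620000 × (1 + 2/100) = 4712400 Ω.

4712400 Ω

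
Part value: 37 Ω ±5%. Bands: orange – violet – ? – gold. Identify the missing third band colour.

37 Ω = 37 × 10^0.
The third band is the multiplier, 10^0, which is black.

black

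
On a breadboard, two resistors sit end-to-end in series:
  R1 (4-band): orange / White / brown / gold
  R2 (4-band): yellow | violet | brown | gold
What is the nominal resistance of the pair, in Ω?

860 Ω

R1: orange, white → 39; brown ×10 → 390 Ω.
R2: yellow, violet → 47; brown ×10 → 470 Ω.
Series: 390 + 470 = 860 Ω.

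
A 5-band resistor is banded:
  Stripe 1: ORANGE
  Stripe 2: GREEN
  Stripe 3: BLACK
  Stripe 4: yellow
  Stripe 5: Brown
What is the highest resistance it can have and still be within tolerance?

Orange → 3 (first significant figure)
Green → 5 (second significant figure)
Black → 0 (third significant figure)
Yellow → ×10^4 multiplier
Brown → ±1% tolerance
350 × 10000 = 3500000 Ω
Highest = 3500000 × (1 + 1/100) = 3535000 Ω.

3535000 Ω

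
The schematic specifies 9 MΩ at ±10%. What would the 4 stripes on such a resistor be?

9000000 Ω = 90 × 10^5.
9 → white
0 → black
Multiplier 10^5 → green.
±10% tolerance → silver.

white, black, green, silver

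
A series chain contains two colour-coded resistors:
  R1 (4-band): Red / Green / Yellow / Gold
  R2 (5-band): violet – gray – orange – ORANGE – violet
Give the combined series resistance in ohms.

1033000 Ω

R1: red, green → 25; yellow ×10^4 → 250000 Ω.
R2: violet, grey, orange → 783; orange ×10^3 → 783000 Ω.
Series: 250000 + 783000 = 1033000 Ω.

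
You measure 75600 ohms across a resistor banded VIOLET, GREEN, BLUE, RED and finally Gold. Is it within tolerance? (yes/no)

Violet → 7 (first significant figure)
Green → 5 (second significant figure)
Blue → 6 (third significant figure)
Red → ×10^2 multiplier
Gold → ±5% tolerance
756 × 100 = 75600 Ω
Allowed range: 71820 Ω to 79380 Ω.
75600 ohms lies inside that range.

yes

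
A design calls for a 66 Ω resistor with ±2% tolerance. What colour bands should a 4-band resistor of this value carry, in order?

blue, blue, black, red

66 Ω = 66 × 10^0.
6 → blue
6 → blue
Multiplier 10^0 → black.
±2% tolerance → red.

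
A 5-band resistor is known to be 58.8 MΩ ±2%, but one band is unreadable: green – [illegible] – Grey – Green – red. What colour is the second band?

58800000 Ω = 588 × 10^5.
The second band gives digit 8 of the significand, and 8 is grey.

grey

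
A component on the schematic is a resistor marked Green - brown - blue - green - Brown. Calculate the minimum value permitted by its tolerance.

Green → 5 (first significant figure)
Brown → 1 (second significant figure)
Blue → 6 (third significant figure)
Green → ×10^5 multiplier
Brown → ±1% tolerance
516 × 100000 = 51600000 Ω
Minimum = 51600000 × (1 − 1/100) = 51084000 Ω.

51084000 Ω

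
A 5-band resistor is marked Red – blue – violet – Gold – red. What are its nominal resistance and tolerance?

26.7 Ω ±2%

Red → 2 (first significant figure)
Blue → 6 (second significant figure)
Violet → 7 (third significant figure)
Gold → ×0.1 multiplier
Red → ±2% tolerance
267 × 0.1 = 26.7 Ω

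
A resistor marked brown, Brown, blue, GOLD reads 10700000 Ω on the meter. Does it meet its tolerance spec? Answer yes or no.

Brown → 1 (first significant figure)
Brown → 1 (second significant figure)
Blue → ×10^6 multiplier
Gold → ±5% tolerance
11 × 1000000 = 11000000 Ω
Allowed range: 10450000 Ω to 11550000 Ω.
10700000 Ω lies inside that range.

yes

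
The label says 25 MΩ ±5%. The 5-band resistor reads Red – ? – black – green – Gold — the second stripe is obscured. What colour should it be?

25000000 Ω = 250 × 10^5.
The second band gives digit 5 of the significand, and 5 is green.

green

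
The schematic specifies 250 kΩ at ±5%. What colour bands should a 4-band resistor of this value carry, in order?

250000 Ω = 25 × 10^4.
2 → red
5 → green
Multiplier 10^4 → yellow.
±5% tolerance → gold.

red, green, yellow, gold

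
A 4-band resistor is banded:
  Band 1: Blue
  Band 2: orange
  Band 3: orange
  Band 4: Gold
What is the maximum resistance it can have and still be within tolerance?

Blue → 6 (first significant figure)
Orange → 3 (second significant figure)
Orange → ×10^3 multiplier
Gold → ±5% tolerance
63 × 1000 = 63000 Ω
Maximum = 63000 × (1 + 5/100) = 66150 Ω.

66150 Ω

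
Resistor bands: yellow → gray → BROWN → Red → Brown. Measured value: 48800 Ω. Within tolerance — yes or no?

Yellow → 4 (first significant figure)
Grey → 8 (second significant figure)
Brown → 1 (third significant figure)
Red → ×10^2 multiplier
Brown → ±1% tolerance
481 × 100 = 48100 Ω
Allowed range: 47619 Ω to 48581 Ω.
48800 Ω lies outside that range.

no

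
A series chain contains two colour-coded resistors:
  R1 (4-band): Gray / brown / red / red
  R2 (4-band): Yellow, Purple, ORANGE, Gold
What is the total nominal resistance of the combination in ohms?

55100 Ω

R1: grey, brown → 81; red ×10^2 → 8100 Ω.
R2: yellow, violet → 47; orange ×10^3 → 47000 Ω.
Series: 8100 + 47000 = 55100 Ω.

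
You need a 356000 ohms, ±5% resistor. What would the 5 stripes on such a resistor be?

orange, green, blue, orange, gold

356000 Ω = 356 × 10^3.
3 → orange
5 → green
6 → blue
Multiplier 10^3 → orange.
±5% tolerance → gold.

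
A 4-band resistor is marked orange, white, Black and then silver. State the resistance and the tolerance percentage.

39 Ω ±10%

Orange → 3 (first significant figure)
White → 9 (second significant figure)
Black → ×1 multiplier
Silver → ±10% tolerance
39 × 1 = 39 Ω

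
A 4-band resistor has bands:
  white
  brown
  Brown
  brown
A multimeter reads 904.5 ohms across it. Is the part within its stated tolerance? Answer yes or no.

yes

White → 9 (first significant figure)
Brown → 1 (second significant figure)
Brown → ×10 multiplier
Brown → ±1% tolerance
91 × 10 = 910 Ω
Allowed range: 900.9 Ω to 919.1 Ω.
904.5 ohms lies inside that range.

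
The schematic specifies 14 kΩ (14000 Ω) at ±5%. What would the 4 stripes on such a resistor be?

brown, yellow, orange, gold

14000 Ω = 14 × 10^3.
1 → brown
4 → yellow
Multiplier 10^3 → orange.
±5% tolerance → gold.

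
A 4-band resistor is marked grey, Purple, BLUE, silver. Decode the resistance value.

Grey → 8 (first significant figure)
Violet → 7 (second significant figure)
Blue → ×10^6 multiplier
87 × 1000000 = 87000000 Ω

87000000 Ω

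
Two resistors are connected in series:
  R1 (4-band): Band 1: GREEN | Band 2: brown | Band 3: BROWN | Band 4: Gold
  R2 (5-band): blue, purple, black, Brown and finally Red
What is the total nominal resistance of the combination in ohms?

7210 Ω

R1: green, brown → 51; brown ×10 → 510 Ω.
R2: blue, violet, black → 670; brown ×10 → 6700 Ω.
Series: 510 + 6700 = 7210 Ω.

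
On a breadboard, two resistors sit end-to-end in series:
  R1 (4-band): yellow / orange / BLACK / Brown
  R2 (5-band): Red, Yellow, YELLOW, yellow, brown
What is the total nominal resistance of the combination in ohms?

R1: yellow, orange → 43; black ×1 → 43 Ω.
R2: red, yellow, yellow → 244; yellow ×10^4 → 2440000 Ω.
Series: 43 + 2440000 = 2440043 Ω.

2440043 Ω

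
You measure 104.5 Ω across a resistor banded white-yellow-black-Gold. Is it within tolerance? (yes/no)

no

White → 9 (first significant figure)
Yellow → 4 (second significant figure)
Black → ×1 multiplier
Gold → ±5% tolerance
94 × 1 = 94 Ω
Allowed range: 89.3 Ω to 98.7 Ω.
104.5 Ω lies outside that range.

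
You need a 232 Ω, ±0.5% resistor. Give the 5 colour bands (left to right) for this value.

red, orange, red, black, green

232 Ω = 232 × 10^0.
2 → red
3 → orange
2 → red
Multiplier 10^0 → black.
±0.5% tolerance → green.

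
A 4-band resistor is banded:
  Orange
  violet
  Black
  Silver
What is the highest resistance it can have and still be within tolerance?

Orange → 3 (first significant figure)
Violet → 7 (second significant figure)
Black → ×1 multiplier
Silver → ±10% tolerance
37 × 1 = 37 Ω
Highest = 37 × (1 + 10/100) = 40.7 Ω.

40.7 Ω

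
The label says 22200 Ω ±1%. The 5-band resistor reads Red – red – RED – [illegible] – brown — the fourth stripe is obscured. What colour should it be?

red

22200 Ω = 222 × 10^2.
The fourth band is the multiplier, 10^2, which is red.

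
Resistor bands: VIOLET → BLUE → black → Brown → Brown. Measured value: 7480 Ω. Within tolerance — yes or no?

Violet → 7 (first significant figure)
Blue → 6 (second significant figure)
Black → 0 (third significant figure)
Brown → ×10 multiplier
Brown → ±1% tolerance
760 × 10 = 7600 Ω
Allowed range: 7524 Ω to 7676 Ω.
7480 Ω lies outside that range.

no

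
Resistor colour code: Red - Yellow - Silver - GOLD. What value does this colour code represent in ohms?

Red → 2 (first significant figure)
Yellow → 4 (second significant figure)
Silver → ×0.01 multiplier
24 × 0.01 = 0.24 Ω

0.24 Ω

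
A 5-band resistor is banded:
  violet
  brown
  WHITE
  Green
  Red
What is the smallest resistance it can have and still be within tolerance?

Violet → 7 (first significant figure)
Brown → 1 (second significant figure)
White → 9 (third significant figure)
Green → ×10^5 multiplier
Red → ±2% tolerance
719 × 100000 = 71900000 Ω
Smallest = 71900000 × (1 − 2/100) = 70462000 Ω.

70462000 Ω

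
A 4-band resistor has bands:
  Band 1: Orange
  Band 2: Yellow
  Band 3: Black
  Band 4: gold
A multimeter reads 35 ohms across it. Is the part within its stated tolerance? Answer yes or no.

Orange → 3 (first significant figure)
Yellow → 4 (second significant figure)
Black → ×1 multiplier
Gold → ±5% tolerance
34 × 1 = 34 Ω
Allowed range: 32.3 Ω to 35.7 Ω.
35 ohms lies inside that range.

yes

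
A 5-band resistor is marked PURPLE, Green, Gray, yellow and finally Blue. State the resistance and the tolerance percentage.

7580000 Ω ±0.25%

Violet → 7 (first significant figure)
Green → 5 (second significant figure)
Grey → 8 (third significant figure)
Yellow → ×10^4 multiplier
Blue → ±0.25% tolerance
758 × 10000 = 7580000 Ω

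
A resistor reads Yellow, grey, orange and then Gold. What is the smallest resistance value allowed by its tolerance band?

45600 Ω

Yellow → 4 (first significant figure)
Grey → 8 (second significant figure)
Orange → ×10^3 multiplier
Gold → ±5% tolerance
48 × 1000 = 48000 Ω
Smallest = 48000 × (1 − 5/100) = 45600 Ω.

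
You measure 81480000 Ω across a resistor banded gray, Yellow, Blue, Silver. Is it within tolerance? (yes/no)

Grey → 8 (first significant figure)
Yellow → 4 (second significant figure)
Blue → ×10^6 multiplier
Silver → ±10% tolerance
84 × 1000000 = 84000000 Ω
Allowed range: 75600000 Ω to 92400000 Ω.
81480000 Ω lies inside that range.

yes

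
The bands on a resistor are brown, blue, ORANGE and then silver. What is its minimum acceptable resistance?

Brown → 1 (first significant figure)
Blue → 6 (second significant figure)
Orange → ×10^3 multiplier
Silver → ±10% tolerance
16 × 1000 = 16000 Ω
Minimum = 16000 × (1 − 10/100) = 14400 Ω.

14400 Ω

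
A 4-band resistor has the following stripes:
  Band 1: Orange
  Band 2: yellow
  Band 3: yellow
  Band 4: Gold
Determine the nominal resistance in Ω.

340000 Ω

Orange → 3 (first significant figure)
Yellow → 4 (second significant figure)
Yellow → ×10^4 multiplier
34 × 10000 = 340000 Ω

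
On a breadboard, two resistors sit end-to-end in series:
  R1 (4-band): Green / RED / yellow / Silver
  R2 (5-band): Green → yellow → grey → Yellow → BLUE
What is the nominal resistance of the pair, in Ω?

R1: green, red → 52; yellow ×10^4 → 520000 Ω.
R2: green, yellow, grey → 548; yellow ×10^4 → 5480000 Ω.
Series: 520000 + 5480000 = 6000000 Ω.

6000000 Ω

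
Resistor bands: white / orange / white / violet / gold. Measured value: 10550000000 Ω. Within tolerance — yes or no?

White → 9 (first significant figure)
Orange → 3 (second significant figure)
White → 9 (third significant figure)
Violet → ×10^7 multiplier
Gold → ±5% tolerance
939 × 10000000 = 9390000000 Ω
Allowed range: 8920500000 Ω to 9859500000 Ω.
10550000000 Ω lies outside that range.

no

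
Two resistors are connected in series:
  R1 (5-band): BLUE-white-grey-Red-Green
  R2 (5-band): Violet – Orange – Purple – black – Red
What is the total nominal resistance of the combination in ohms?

R1: blue, white, grey → 698; red ×10^2 → 69800 Ω.
R2: violet, orange, violet → 737; black ×1 → 737 Ω.
Series: 69800 + 737 = 70537 Ω.

70537 Ω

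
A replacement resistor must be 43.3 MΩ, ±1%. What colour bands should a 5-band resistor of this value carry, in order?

43300000 Ω = 433 × 10^5.
4 → yellow
3 → orange
3 → orange
Multiplier 10^5 → green.
±1% tolerance → brown.

yellow, orange, orange, green, brown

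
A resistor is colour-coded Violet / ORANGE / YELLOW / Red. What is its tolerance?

The last band, red, is the tolerance band.
Red corresponds to ±2%.

±2%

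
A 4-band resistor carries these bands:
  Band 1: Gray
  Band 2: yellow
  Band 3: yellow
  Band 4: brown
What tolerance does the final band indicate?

±1%

The last band, brown, is the tolerance band.
Brown corresponds to ±1%.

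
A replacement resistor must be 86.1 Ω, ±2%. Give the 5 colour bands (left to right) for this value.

grey, blue, brown, gold, red

86.1 Ω = 861 × 10^-1.
8 → grey
6 → blue
1 → brown
Multiplier 10^-1 → gold.
±2% tolerance → red.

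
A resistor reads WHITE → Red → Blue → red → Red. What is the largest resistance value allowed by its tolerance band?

White → 9 (first significant figure)
Red → 2 (second significant figure)
Blue → 6 (third significant figure)
Red → ×10^2 multiplier
Red → ±2% tolerance
926 × 100 = 92600 Ω
Largest = 92600 × (1 + 2/100) = 94452 Ω.

94452 Ω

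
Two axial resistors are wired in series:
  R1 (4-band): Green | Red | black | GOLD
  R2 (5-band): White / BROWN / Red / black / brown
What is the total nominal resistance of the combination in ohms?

R1: green, red → 52; black ×1 → 52 Ω.
R2: white, brown, red → 912; black ×1 → 912 Ω.
Series: 52 + 912 = 964 Ω.

964 Ω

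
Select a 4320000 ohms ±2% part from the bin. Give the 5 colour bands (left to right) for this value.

4320000 Ω = 432 × 10^4.
4 → yellow
3 → orange
2 → red
Multiplier 10^4 → yellow.
±2% tolerance → red.

yellow, orange, red, yellow, red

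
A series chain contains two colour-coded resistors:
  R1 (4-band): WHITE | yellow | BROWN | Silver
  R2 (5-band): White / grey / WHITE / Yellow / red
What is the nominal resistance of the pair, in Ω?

9890940 Ω

R1: white, yellow → 94; brown ×10 → 940 Ω.
R2: white, grey, white → 989; yellow ×10^4 → 9890000 Ω.
Series: 940 + 9890000 = 9890940 Ω.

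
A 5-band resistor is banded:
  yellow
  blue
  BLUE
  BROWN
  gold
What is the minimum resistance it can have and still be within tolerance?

Yellow → 4 (first significant figure)
Blue → 6 (second significant figure)
Blue → 6 (third significant figure)
Brown → ×10 multiplier
Gold → ±5% tolerance
466 × 10 = 4660 Ω
Minimum = 4660 × (1 − 5/100) = 4427 Ω.

4427 Ω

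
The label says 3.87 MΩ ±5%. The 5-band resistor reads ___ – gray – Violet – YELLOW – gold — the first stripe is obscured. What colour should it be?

orange

3870000 Ω = 387 × 10^4.
The first band gives digit 3 of the significand, and 3 is orange.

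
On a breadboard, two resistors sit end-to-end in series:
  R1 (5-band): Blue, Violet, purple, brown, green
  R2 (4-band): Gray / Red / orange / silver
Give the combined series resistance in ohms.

R1: blue, violet, violet → 677; brown ×10 → 6770 Ω.
R2: grey, red → 82; orange ×10^3 → 82000 Ω.
Series: 6770 + 82000 = 88770 Ω.

88770 Ω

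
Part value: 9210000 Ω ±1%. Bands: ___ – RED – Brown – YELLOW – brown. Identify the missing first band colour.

white

9210000 Ω = 921 × 10^4.
The first band gives digit 9 of the significand, and 9 is white.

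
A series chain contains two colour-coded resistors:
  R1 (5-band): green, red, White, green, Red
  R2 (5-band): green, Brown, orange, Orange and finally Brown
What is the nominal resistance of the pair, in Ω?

R1: green, red, white → 529; green ×10^5 → 52900000 Ω.
R2: green, brown, orange → 513; orange ×10^3 → 513000 Ω.
Series: 52900000 + 513000 = 53413000 Ω.

53413000 Ω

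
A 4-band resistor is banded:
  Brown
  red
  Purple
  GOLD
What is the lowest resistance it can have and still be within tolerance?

114000000 Ω

Brown → 1 (first significant figure)
Red → 2 (second significant figure)
Violet → ×10^7 multiplier
Gold → ±5% tolerance
12 × 10000000 = 120000000 Ω
Lowest = 120000000 × (1 − 5/100) = 114000000 Ω.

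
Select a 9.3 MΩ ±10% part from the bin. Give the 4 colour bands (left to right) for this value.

9300000 Ω = 93 × 10^5.
9 → white
3 → orange
Multiplier 10^5 → green.
±10% tolerance → silver.

white, orange, green, silver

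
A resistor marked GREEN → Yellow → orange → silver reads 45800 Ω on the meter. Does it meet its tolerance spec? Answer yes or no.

Green → 5 (first significant figure)
Yellow → 4 (second significant figure)
Orange → ×10^3 multiplier
Silver → ±10% tolerance
54 × 1000 = 54000 Ω
Allowed range: 48600 Ω to 59400 Ω.
45800 Ω lies outside that range.

no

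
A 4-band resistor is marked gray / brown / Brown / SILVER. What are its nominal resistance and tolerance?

Grey → 8 (first significant figure)
Brown → 1 (second significant figure)
Brown → ×10 multiplier
Silver → ±10% tolerance
81 × 10 = 810 Ω

810 Ω ±10%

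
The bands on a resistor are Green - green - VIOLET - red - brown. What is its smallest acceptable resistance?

Green → 5 (first significant figure)
Green → 5 (second significant figure)
Violet → 7 (third significant figure)
Red → ×10^2 multiplier
Brown → ±1% tolerance
557 × 100 = 55700 Ω
Smallest = 55700 × (1 − 1/100) = 55143 Ω.

55143 Ω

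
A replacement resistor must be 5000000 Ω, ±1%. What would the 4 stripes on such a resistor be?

green, black, green, brown

5000000 Ω = 50 × 10^5.
5 → green
0 → black
Multiplier 10^5 → green.
±1% tolerance → brown.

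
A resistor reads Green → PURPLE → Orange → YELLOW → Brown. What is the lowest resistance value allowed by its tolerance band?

Green → 5 (first significant figure)
Violet → 7 (second significant figure)
Orange → 3 (third significant figure)
Yellow → ×10^4 multiplier
Brown → ±1% tolerance
573 × 10000 = 5730000 Ω
Lowest = 5730000 × (1 − 1/100) = 5672700 Ω.

5672700 Ω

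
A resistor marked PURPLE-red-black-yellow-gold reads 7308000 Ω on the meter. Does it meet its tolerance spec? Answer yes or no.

Violet → 7 (first significant figure)
Red → 2 (second significant figure)
Black → 0 (third significant figure)
Yellow → ×10^4 multiplier
Gold → ±5% tolerance
720 × 10000 = 7200000 Ω
Allowed range: 6840000 Ω to 7560000 Ω.
7308000 Ω lies inside that range.

yes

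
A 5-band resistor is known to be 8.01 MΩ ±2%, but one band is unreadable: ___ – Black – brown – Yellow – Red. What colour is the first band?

grey

8010000 Ω = 801 × 10^4.
The first band gives digit 8 of the significand, and 8 is grey.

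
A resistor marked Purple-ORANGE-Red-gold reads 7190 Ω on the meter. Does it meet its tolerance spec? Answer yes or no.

Violet → 7 (first significant figure)
Orange → 3 (second significant figure)
Red → ×10^2 multiplier
Gold → ±5% tolerance
73 × 100 = 7300 Ω
Allowed range: 6935 Ω to 7665 Ω.
7190 Ω lies inside that range.

yes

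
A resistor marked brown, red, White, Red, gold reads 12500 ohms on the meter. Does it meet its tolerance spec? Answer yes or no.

yes

Brown → 1 (first significant figure)
Red → 2 (second significant figure)
White → 9 (third significant figure)
Red → ×10^2 multiplier
Gold → ±5% tolerance
129 × 100 = 12900 Ω
Allowed range: 12255 Ω to 13545 Ω.
12500 ohms lies inside that range.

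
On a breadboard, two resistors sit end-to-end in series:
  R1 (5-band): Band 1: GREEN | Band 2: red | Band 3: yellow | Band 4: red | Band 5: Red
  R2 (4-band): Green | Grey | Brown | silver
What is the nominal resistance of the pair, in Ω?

52980 Ω

R1: green, red, yellow → 524; red ×10^2 → 52400 Ω.
R2: green, grey → 58; brown ×10 → 580 Ω.
Series: 52400 + 580 = 52980 Ω.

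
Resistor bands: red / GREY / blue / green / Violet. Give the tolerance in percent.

±0.1%

The last band, violet, is the tolerance band.
Violet corresponds to ±0.1%.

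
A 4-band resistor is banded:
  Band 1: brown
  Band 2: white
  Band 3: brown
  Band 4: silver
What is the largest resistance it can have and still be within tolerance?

209 Ω

Brown → 1 (first significant figure)
White → 9 (second significant figure)
Brown → ×10 multiplier
Silver → ±10% tolerance
19 × 10 = 190 Ω
Largest = 190 × (1 + 10/100) = 209 Ω.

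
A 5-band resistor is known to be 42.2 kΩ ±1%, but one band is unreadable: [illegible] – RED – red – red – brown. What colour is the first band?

yellow

42200 Ω = 422 × 10^2.
The first band gives digit 4 of the significand, and 4 is yellow.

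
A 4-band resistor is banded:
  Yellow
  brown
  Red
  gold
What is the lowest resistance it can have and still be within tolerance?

Yellow → 4 (first significant figure)
Brown → 1 (second significant figure)
Red → ×10^2 multiplier
Gold → ±5% tolerance
41 × 100 = 4100 Ω
Lowest = 4100 × (1 − 5/100) = 3895 Ω.

3895 Ω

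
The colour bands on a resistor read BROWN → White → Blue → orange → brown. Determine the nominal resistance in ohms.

196000 Ω

Brown → 1 (first significant figure)
White → 9 (second significant figure)
Blue → 6 (third significant figure)
Orange → ×10^3 multiplier
196 × 1000 = 196000 Ω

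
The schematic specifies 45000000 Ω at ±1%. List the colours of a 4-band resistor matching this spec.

45000000 Ω = 45 × 10^6.
4 → yellow
5 → green
Multiplier 10^6 → blue.
±1% tolerance → brown.

yellow, green, blue, brown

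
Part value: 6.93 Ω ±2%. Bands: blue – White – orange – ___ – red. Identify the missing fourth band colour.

silver

6.93 Ω = 693 × 10^-2.
The fourth band is the multiplier, 10^-2, which is silver.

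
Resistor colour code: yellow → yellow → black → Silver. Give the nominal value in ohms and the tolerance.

44 Ω ±10%

Yellow → 4 (first significant figure)
Yellow → 4 (second significant figure)
Black → ×1 multiplier
Silver → ±10% tolerance
44 × 1 = 44 Ω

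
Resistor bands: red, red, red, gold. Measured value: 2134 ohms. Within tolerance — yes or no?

Red → 2 (first significant figure)
Red → 2 (second significant figure)
Red → ×10^2 multiplier
Gold → ±5% tolerance
22 × 100 = 2200 Ω
Allowed range: 2090 Ω to 2310 Ω.
2134 ohms lies inside that range.

yes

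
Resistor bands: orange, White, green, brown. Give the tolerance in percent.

The last band, brown, is the tolerance band.
Brown corresponds to ±1%.

±1%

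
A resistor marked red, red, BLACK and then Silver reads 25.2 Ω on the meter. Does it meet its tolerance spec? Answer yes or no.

Red → 2 (first significant figure)
Red → 2 (second significant figure)
Black → ×1 multiplier
Silver → ±10% tolerance
22 × 1 = 22 Ω
Allowed range: 19.8 Ω to 24.2 Ω.
25.2 Ω lies outside that range.

no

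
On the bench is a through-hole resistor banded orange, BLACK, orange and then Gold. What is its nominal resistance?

Orange → 3 (first significant figure)
Black → 0 (second significant figure)
Orange → ×10^3 multiplier
30 × 1000 = 30000 Ω

30000 Ω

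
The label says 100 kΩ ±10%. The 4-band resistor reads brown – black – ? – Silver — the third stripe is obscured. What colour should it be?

100000 Ω = 10 × 10^4.
The third band is the multiplier, 10^4, which is yellow.

yellow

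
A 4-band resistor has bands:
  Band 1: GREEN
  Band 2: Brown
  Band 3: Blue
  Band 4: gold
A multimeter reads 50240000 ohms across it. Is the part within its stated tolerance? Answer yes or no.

Green → 5 (first significant figure)
Brown → 1 (second significant figure)
Blue → ×10^6 multiplier
Gold → ±5% tolerance
51 × 1000000 = 51000000 Ω
Allowed range: 48450000 Ω to 53550000 Ω.
50240000 ohms lies inside that range.

yes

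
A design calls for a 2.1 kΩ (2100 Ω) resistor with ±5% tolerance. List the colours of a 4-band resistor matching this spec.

2100 Ω = 21 × 10^2.
2 → red
1 → brown
Multiplier 10^2 → red.
±5% tolerance → gold.

red, brown, red, gold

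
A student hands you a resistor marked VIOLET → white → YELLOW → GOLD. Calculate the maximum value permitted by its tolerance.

829500 Ω

Violet → 7 (first significant figure)
White → 9 (second significant figure)
Yellow → ×10^4 multiplier
Gold → ±5% tolerance
79 × 10000 = 790000 Ω
Maximum = 790000 × (1 + 5/100) = 829500 Ω.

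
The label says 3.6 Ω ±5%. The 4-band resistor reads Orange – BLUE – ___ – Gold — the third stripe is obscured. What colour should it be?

3.6 Ω = 36 × 10^-1.
The third band is the multiplier, 10^-1, which is gold.

gold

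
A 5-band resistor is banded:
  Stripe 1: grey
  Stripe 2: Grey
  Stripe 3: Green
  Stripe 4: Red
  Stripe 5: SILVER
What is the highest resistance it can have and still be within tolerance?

Grey → 8 (first significant figure)
Grey → 8 (second significant figure)
Green → 5 (third significant figure)
Red → ×10^2 multiplier
Silver → ±10% tolerance
885 × 100 = 88500 Ω
Highest = 88500 × (1 + 10/100) = 97350 Ω.

97350 Ω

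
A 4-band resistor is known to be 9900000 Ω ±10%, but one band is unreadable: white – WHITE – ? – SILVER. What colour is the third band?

9900000 Ω = 99 × 10^5.
The third band is the multiplier, 10^5, which is green.

green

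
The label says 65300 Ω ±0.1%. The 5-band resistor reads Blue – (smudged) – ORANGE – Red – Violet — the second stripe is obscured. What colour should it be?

green

65300 Ω = 653 × 10^2.
The second band gives digit 5 of the significand, and 5 is green.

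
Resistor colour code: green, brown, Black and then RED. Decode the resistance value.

Green → 5 (first significant figure)
Brown → 1 (second significant figure)
Black → ×1 multiplier
51 × 1 = 51 Ω

51 Ω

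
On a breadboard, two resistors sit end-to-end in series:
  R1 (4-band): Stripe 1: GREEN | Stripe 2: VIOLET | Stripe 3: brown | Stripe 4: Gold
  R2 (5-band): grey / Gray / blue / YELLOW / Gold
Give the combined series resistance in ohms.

8860570 Ω

R1: green, violet → 57; brown ×10 → 570 Ω.
R2: grey, grey, blue → 886; yellow ×10^4 → 8860000 Ω.
Series: 570 + 8860000 = 8860570 Ω.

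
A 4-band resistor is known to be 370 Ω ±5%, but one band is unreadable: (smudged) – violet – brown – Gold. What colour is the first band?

370 Ω = 37 × 10^1.
The first band gives digit 3 of the significand, and 3 is orange.

orange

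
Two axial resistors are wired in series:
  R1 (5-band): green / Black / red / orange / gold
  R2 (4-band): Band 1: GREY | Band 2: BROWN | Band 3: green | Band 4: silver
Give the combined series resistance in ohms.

8602000 Ω

R1: green, black, red → 502; orange ×10^3 → 502000 Ω.
R2: grey, brown → 81; green ×10^5 → 8100000 Ω.
Series: 502000 + 8100000 = 8602000 Ω.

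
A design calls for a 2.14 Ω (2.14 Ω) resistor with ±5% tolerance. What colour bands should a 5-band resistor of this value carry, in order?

2.14 Ω = 214 × 10^-2.
2 → red
1 → brown
4 → yellow
Multiplier 10^-2 → silver.
±5% tolerance → gold.

red, brown, yellow, silver, gold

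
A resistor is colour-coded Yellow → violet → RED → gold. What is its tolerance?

±5%

The last band, gold, is the tolerance band.
Gold corresponds to ±5%.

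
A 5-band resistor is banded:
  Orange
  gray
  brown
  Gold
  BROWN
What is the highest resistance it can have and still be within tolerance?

Orange → 3 (first significant figure)
Grey → 8 (second significant figure)
Brown → 1 (third significant figure)
Gold → ×0.1 multiplier
Brown → ±1% tolerance
381 × 0.1 = 38.1 Ω
Highest = 38.1 × (1 + 1/100) = 38.481 Ω.

38.481 Ω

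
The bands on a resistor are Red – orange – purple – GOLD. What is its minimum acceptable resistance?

218500000 Ω

Red → 2 (first significant figure)
Orange → 3 (second significant figure)
Violet → ×10^7 multiplier
Gold → ±5% tolerance
23 × 10000000 = 230000000 Ω
Minimum = 230000000 × (1 − 5/100) = 218500000 Ω.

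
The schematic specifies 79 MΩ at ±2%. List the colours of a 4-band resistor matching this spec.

79000000 Ω = 79 × 10^6.
7 → violet
9 → white
Multiplier 10^6 → blue.
±2% tolerance → red.

violet, white, blue, red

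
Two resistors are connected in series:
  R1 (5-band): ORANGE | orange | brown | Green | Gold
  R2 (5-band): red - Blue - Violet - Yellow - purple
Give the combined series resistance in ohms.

R1: orange, orange, brown → 331; green ×10^5 → 33100000 Ω.
R2: red, blue, violet → 267; yellow ×10^4 → 2670000 Ω.
Series: 33100000 + 2670000 = 35770000 Ω.

35770000 Ω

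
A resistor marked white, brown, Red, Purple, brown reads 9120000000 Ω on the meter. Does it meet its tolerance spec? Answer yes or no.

White → 9 (first significant figure)
Brown → 1 (second significant figure)
Red → 2 (third significant figure)
Violet → ×10^7 multiplier
Brown → ±1% tolerance
912 × 10000000 = 9120000000 Ω
Allowed range: 9028800000 Ω to 9211200000 Ω.
9120000000 Ω lies inside that range.

yes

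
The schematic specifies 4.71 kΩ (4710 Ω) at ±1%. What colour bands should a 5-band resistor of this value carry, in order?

4710 Ω = 471 × 10^1.
4 → yellow
7 → violet
1 → brown
Multiplier 10^1 → brown.
±1% tolerance → brown.

yellow, violet, brown, brown, brown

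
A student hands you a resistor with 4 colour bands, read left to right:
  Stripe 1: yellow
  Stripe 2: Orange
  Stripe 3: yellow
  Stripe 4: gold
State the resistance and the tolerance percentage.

430000 Ω ±5%

Yellow → 4 (first significant figure)
Orange → 3 (second significant figure)
Yellow → ×10^4 multiplier
Gold → ±5% tolerance
43 × 10000 = 430000 Ω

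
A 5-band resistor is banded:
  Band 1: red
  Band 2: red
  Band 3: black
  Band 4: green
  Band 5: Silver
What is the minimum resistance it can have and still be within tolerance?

Red → 2 (first significant figure)
Red → 2 (second significant figure)
Black → 0 (third significant figure)
Green → ×10^5 multiplier
Silver → ±10% tolerance
220 × 100000 = 22000000 Ω
Minimum = 22000000 × (1 − 10/100) = 19800000 Ω.

19800000 Ω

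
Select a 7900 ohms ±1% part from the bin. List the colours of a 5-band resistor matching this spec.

7900 Ω = 790 × 10^1.
7 → violet
9 → white
0 → black
Multiplier 10^1 → brown.
±1% tolerance → brown.

violet, white, black, brown, brown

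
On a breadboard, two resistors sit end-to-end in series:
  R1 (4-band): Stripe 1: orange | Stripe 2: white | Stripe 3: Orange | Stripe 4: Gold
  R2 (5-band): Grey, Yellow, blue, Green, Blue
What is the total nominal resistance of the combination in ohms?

84639000 Ω

R1: orange, white → 39; orange ×10^3 → 39000 Ω.
R2: grey, yellow, blue → 846; green ×10^5 → 84600000 Ω.
Series: 39000 + 84600000 = 84639000 Ω.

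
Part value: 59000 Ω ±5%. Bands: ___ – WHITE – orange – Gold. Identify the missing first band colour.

green

59000 Ω = 59 × 10^3.
The first band gives digit 5 of the significand, and 5 is green.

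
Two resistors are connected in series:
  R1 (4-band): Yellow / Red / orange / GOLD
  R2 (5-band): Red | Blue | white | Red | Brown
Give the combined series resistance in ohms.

68900 Ω

R1: yellow, red → 42; orange ×10^3 → 42000 Ω.
R2: red, blue, white → 269; red ×10^2 → 26900 Ω.
Series: 42000 + 26900 = 68900 Ω.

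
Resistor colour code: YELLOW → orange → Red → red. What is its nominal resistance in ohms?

4300 Ω

Yellow → 4 (first significant figure)
Orange → 3 (second significant figure)
Red → ×10^2 multiplier
43 × 100 = 4300 Ω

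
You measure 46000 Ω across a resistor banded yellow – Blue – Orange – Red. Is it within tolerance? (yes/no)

Yellow → 4 (first significant figure)
Blue → 6 (second significant figure)
Orange → ×10^3 multiplier
Red → ±2% tolerance
46 × 1000 = 46000 Ω
Allowed range: 45080 Ω to 46920 Ω.
46000 Ω lies inside that range.

yes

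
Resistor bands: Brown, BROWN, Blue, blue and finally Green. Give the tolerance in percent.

The last band, green, is the tolerance band.
Green corresponds to ±0.5%.

±0.5%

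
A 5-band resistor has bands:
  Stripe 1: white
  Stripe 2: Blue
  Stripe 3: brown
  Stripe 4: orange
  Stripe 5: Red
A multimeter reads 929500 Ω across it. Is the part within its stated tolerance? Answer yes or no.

no

White → 9 (first significant figure)
Blue → 6 (second significant figure)
Brown → 1 (third significant figure)
Orange → ×10^3 multiplier
Red → ±2% tolerance
961 × 1000 = 961000 Ω
Allowed range: 941780 Ω to 980220 Ω.
929500 Ω lies outside that range.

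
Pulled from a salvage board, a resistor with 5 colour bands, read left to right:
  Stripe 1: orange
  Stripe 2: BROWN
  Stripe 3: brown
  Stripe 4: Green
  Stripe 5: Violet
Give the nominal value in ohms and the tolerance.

Orange → 3 (first significant figure)
Brown → 1 (second significant figure)
Brown → 1 (third significant figure)
Green → ×10^5 multiplier
Violet → ±0.1% tolerance
311 × 100000 = 31100000 Ω

31100000 Ω ±0.1%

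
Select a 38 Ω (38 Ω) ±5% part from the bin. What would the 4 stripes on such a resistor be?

38 Ω = 38 × 10^0.
3 → orange
8 → grey
Multiplier 10^0 → black.
±5% tolerance → gold.

orange, grey, black, gold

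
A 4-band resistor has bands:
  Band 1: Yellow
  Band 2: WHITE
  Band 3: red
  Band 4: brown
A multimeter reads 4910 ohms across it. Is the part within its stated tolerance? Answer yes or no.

yes

Yellow → 4 (first significant figure)
White → 9 (second significant figure)
Red → ×10^2 multiplier
Brown → ±1% tolerance
49 × 100 = 4900 Ω
Allowed range: 4851 Ω to 4949 Ω.
4910 ohms lies inside that range.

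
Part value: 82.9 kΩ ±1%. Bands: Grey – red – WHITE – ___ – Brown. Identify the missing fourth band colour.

red

82900 Ω = 829 × 10^2.
The fourth band is the multiplier, 10^2, which is red.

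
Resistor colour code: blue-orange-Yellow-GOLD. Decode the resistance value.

Blue → 6 (first significant figure)
Orange → 3 (second significant figure)
Yellow → ×10^4 multiplier
63 × 10000 = 630000 Ω

630000 Ω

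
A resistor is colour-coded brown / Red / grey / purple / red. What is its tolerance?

The last band, red, is the tolerance band.
Red corresponds to ±2%.

±2%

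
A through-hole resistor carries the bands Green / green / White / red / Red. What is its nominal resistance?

Green → 5 (first significant figure)
Green → 5 (second significant figure)
White → 9 (third significant figure)
Red → ×10^2 multiplier
559 × 100 = 55900 Ω

55900 Ω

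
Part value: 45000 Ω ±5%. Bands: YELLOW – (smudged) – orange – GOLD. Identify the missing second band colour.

45000 Ω = 45 × 10^3.
The second band gives digit 5 of the significand, and 5 is green.

green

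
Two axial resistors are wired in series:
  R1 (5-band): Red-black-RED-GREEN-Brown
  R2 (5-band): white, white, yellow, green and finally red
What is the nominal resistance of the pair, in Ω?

R1: red, black, red → 202; green ×10^5 → 20200000 Ω.
R2: white, white, yellow → 994; green ×10^5 → 99400000 Ω.
Series: 20200000 + 99400000 = 119600000 Ω.

119600000 Ω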